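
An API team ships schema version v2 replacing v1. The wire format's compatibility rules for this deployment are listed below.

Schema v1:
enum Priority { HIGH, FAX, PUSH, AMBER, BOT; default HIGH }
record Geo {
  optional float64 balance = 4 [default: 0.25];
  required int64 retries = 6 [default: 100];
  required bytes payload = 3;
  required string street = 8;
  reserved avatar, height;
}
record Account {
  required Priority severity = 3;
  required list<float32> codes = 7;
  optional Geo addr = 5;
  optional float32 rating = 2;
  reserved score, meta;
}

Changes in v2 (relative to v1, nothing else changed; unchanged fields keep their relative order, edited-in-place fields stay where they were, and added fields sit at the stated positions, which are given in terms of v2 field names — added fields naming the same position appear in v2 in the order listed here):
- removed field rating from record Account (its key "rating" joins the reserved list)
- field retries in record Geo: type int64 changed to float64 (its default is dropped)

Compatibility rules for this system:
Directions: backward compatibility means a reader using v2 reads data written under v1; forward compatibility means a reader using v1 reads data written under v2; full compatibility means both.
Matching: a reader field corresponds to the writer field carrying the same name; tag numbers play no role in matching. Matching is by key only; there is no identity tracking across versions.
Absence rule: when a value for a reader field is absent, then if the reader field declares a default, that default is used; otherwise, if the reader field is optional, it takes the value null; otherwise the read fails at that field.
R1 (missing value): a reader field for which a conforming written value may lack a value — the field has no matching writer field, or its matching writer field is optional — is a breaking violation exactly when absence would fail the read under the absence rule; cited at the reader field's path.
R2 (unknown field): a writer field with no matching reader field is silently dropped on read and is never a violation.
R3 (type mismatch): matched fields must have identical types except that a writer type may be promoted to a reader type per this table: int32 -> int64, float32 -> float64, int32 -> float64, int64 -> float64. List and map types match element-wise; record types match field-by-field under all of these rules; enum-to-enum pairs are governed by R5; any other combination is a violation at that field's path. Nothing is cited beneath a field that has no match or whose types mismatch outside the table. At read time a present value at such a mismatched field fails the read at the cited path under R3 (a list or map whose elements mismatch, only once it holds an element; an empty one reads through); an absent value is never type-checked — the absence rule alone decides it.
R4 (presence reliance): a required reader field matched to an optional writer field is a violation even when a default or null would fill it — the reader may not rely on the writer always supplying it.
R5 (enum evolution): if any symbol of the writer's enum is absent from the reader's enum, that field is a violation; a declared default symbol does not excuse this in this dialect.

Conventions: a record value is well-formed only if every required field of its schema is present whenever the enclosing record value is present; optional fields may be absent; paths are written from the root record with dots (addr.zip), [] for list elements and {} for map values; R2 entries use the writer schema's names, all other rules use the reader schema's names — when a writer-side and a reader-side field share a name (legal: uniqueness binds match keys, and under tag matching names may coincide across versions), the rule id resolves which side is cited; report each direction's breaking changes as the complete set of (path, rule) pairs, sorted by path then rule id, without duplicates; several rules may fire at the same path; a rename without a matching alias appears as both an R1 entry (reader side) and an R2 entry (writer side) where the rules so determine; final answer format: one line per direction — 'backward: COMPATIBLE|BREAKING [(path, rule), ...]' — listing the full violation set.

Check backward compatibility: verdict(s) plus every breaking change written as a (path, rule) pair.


the writer's type comes first in each Account pair
backward pass over Account, reader schema v2, writer schema v1:
  severity <- severity (Priority -> Priority, writer required)
  codes <- codes (list<float32> -> list<float32>, writer required)
  addr <- addr (Geo -> Geo, writer optional)
  writer field rating has no reader counterpart
  addr.balance <- addr.balance (float64 -> float64, writer optional)
  addr.retries <- addr.retries (int64 -> float64, writer required)
  addr.payload <- addr.payload (bytes -> bytes, writer required)
  addr.street <- addr.street (string -> string, writer required)
  => backward verdict for Account: COMPATIBLE, no violations
diffs on Account not affecting the asked answer:
  removed field rating from record Account (its key "rating" joins the reserved list) -> triggers nothing under Account's printed rules — same verdict
  field retries in record Geo: type int64 changed to float64 (its default is dropped) -> fires only in the forward direction of Account, which is not asked here

backward: COMPATIBLE []


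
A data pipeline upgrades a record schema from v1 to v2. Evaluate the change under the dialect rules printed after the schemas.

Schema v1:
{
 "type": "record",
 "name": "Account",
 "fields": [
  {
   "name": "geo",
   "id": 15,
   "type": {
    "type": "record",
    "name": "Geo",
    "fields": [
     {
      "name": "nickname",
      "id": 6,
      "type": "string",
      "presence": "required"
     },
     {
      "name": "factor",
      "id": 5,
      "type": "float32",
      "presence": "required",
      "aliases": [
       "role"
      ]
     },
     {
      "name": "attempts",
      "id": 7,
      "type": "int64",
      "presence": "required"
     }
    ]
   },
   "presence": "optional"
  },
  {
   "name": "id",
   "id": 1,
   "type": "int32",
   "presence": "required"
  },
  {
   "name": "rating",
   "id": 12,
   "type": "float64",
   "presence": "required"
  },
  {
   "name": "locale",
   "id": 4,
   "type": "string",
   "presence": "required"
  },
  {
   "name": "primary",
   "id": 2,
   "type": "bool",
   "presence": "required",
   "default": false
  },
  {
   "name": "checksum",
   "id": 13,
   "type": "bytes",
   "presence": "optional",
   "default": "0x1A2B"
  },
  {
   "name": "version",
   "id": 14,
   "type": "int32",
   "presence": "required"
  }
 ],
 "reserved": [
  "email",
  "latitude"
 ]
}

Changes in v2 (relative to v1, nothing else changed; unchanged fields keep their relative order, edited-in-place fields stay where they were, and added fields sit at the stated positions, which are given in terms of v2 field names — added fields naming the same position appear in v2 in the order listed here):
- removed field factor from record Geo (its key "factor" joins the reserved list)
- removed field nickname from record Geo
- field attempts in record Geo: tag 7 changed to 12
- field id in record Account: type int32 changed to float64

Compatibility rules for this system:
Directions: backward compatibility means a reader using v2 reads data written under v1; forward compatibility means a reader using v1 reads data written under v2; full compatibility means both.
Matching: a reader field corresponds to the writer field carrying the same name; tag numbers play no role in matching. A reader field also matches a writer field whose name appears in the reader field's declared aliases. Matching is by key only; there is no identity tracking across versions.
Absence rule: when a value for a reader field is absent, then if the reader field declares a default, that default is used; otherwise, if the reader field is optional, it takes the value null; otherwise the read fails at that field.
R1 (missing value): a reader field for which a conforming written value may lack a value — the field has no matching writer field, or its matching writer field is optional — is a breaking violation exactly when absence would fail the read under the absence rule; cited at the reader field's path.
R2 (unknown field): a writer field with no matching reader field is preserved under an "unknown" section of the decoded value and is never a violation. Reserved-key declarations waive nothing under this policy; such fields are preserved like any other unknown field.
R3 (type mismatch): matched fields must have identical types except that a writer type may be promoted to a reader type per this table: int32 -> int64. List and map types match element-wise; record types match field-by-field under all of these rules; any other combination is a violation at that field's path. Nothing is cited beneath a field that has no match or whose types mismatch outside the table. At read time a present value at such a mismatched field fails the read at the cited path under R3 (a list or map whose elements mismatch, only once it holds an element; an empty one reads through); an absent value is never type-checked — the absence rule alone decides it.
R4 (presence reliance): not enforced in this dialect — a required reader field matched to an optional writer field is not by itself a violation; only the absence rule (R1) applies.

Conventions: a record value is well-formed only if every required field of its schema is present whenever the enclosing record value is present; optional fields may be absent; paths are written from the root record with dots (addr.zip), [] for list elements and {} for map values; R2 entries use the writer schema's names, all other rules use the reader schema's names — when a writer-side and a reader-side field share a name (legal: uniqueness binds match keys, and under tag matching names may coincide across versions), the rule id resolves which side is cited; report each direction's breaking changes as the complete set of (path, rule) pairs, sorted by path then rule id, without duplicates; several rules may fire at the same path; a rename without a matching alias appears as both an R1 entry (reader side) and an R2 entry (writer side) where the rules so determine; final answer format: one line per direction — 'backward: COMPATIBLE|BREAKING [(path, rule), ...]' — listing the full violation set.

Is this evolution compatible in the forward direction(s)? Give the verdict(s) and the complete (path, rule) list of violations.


in Account below, arrows point writer -> reader
forward analysis of Account with v1 as reader and v2 as writer:
  Geo -> Geo, writer optional: geo aligns to geo
  float64 -> int32, writer required: id aligns to id
  float64 -> float64, writer required: rating aligns to rating
  string -> string, writer required: locale aligns to locale
  bool -> bool, writer required: primary aligns to primary
  bytes -> bytes, writer optional: checksum aligns to checksum
  int32 -> int32, writer required: version aligns to version
  geo.nickname has no writer counterpart
  geo.factor has no writer counterpart
  int64 -> int64, writer required: geo.attempts aligns to geo.attempts
  violation R1 at geo.factor
  violation R1 at geo.nickname
  violation R3 at id
  => 3 violation(s): forward is BREAKING for Account
remaining Account differences; none change what is asked:
  field attempts in record Geo: tag 7 changed to 12 -> inert for the asked Account verdict: nothing fires

forward: BREAKING [(geo.factor, R1), (geo.nickname, R1), (id, R3)]


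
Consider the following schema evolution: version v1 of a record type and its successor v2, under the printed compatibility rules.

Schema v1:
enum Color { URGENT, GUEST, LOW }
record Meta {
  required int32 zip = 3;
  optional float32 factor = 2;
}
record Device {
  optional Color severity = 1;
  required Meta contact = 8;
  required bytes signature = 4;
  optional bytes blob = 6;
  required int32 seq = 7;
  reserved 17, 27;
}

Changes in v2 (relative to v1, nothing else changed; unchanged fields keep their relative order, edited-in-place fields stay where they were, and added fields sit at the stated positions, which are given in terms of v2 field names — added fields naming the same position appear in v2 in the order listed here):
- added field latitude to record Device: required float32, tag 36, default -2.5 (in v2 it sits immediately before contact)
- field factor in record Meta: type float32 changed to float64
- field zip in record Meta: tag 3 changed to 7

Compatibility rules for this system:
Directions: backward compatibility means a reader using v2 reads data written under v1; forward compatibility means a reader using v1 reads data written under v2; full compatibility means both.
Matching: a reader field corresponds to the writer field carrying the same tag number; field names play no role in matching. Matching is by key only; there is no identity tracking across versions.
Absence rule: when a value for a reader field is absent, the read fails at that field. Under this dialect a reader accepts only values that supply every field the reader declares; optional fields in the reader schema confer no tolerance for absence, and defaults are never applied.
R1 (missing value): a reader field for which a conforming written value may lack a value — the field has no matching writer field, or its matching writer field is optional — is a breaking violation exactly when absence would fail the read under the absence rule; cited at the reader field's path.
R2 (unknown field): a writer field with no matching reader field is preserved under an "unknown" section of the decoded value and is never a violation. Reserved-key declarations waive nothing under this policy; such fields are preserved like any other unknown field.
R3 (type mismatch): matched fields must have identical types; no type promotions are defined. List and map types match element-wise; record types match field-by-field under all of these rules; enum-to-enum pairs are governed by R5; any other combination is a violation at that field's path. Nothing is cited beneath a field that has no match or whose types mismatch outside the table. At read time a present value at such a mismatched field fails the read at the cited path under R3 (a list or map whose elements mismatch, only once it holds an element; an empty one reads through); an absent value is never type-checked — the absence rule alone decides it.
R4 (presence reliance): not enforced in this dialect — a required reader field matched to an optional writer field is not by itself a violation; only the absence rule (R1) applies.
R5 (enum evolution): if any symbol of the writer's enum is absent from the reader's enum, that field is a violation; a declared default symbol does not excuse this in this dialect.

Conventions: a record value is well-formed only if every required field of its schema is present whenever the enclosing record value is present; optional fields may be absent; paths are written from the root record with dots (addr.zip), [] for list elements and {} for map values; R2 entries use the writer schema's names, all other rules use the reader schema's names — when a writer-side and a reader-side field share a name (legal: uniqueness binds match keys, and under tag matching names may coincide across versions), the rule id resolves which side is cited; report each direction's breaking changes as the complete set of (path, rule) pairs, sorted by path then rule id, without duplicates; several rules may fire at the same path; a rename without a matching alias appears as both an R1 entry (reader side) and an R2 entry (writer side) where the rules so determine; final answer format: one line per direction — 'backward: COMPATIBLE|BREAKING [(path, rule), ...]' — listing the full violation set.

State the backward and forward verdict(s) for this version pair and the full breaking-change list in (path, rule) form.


in Device below, arrows point writer -> reader
checking backward for Device: reader v2 against writer v1:
  severity: paired with writer severity (Color -> Color; writer optional)
  latitude: no writer match
  contact: paired with writer contact (Meta -> Meta; writer required)
  signature: paired with writer signature (bytes -> bytes; writer required)
  blob: paired with writer blob (bytes -> bytes; writer optional)
  seq: paired with writer seq (int32 -> int32; writer required)
  contact.zip: no writer match
  contact.factor: paired with writer contact.factor (float32 -> float64; writer optional)
  writer field contact.zip has no reader counterpart
  violation R1 at blob
  violation R1 at contact.factor
  violation R3 at contact.factor
  violation R1 at contact.zip
  violation R1 at latitude
  violation R1 at severity
  backward on Device therefore BREAKING (6)
checking forward for Device: reader v1 against writer v2:
  severity: paired with writer severity (Color -> Color; writer optional)
  contact: paired with writer contact (Meta -> Meta; writer required)
  signature: paired with writer signature (bytes -> bytes; writer required)
  blob: paired with writer blob (bytes -> bytes; writer optional)
  seq: paired with writer seq (int32 -> int32; writer required)
  writer field latitude has no reader counterpart
  contact.zip: no writer match
  contact.factor: paired with writer contact.factor (float64 -> float32; writer optional)
  writer field contact.zip has no reader counterpart
  violation R1 at blob
  violation R1 at contact.factor
  violation R3 at contact.factor
  violation R1 at contact.zip
  violation R1 at severity
  forward on Device therefore BREAKING (5)

backward: BREAKING [(blob, R1), (contact.factor, R1), (contact.factor, R3), (contact.zip, R1), (latitude, R1), (severity, R1)]; forward: BREAKING [(blob, R1), (contact.factor, R1), (contact.factor, R3), (contact.zip, R1), (severity, R1)]


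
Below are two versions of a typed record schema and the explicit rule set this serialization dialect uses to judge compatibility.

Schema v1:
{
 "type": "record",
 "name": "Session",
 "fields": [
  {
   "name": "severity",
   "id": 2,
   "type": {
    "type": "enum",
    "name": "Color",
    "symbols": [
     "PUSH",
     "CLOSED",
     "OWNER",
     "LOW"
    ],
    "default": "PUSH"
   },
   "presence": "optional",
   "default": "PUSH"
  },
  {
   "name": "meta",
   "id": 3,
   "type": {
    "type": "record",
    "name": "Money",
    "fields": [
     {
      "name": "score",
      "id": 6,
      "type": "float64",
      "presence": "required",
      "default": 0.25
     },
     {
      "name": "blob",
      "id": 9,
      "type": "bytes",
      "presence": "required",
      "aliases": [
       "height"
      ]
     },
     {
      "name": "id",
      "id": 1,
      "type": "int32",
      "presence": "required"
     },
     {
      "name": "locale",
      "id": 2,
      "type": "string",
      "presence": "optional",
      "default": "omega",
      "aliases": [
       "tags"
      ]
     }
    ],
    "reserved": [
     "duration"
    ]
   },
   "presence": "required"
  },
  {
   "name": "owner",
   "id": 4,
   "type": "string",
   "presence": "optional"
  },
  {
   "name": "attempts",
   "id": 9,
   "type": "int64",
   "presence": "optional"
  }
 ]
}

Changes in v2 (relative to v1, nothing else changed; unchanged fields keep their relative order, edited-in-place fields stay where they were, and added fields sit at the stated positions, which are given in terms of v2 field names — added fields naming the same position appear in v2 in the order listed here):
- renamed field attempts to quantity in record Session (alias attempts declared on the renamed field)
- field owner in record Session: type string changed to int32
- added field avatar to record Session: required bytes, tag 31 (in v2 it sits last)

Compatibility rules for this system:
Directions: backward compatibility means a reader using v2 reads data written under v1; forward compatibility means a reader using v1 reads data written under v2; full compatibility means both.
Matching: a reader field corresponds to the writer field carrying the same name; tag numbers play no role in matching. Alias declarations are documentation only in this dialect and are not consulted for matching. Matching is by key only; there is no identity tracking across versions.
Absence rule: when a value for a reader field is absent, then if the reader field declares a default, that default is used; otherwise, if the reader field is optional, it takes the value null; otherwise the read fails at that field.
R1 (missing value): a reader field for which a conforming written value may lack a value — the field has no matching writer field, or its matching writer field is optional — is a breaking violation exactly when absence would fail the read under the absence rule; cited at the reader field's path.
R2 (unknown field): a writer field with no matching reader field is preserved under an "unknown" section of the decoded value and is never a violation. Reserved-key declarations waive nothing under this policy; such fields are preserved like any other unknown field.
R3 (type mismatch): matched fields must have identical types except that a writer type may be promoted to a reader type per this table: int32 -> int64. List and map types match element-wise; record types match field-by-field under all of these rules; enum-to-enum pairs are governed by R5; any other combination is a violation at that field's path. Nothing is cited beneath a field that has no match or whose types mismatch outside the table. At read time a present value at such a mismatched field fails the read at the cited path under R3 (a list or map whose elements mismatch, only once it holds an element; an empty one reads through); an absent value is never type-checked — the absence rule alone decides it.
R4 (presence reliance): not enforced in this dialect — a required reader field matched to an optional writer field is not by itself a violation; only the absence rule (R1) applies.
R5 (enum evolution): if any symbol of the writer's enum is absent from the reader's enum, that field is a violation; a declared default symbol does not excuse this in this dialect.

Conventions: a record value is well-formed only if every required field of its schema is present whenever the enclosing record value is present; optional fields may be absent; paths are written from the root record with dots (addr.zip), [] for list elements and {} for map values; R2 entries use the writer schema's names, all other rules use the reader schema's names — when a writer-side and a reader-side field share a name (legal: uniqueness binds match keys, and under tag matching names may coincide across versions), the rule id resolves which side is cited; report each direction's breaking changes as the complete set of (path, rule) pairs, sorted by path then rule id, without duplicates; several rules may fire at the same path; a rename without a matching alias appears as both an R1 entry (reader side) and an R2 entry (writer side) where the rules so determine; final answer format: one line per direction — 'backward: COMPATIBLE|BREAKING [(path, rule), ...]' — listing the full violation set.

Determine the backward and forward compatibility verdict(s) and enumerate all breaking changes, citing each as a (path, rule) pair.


in Session below, arrows point writer -> reader
checking backward for Session: reader v2 against writer v1:
  severity <- severity (Color -> Color, writer optional)
  meta <- meta (Money -> Money, writer required)
  owner <- owner (string -> int32, writer optional)
  quantity: no writer match
  avatar: no writer match
  attempts (writer side), unknown to reader
  meta.score <- meta.score (float64 -> float64, writer required)
  meta.blob <- meta.blob (bytes -> bytes, writer required)
  meta.id <- meta.id (int32 -> int32, writer required)
  meta.locale <- meta.locale (string -> string, writer optional)
  R1 fires at avatar
  R3 fires at owner
  backward on Session therefore BREAKING (2)
checking forward for Session: reader v1 against writer v2:
  severity <- severity (Color -> Color, writer optional)
  meta <- meta (Money -> Money, writer required)
  owner <- owner (int32 -> string, writer optional)
  attempts: no writer match
  quantity (writer side), unknown to reader
  avatar (writer side), unknown to reader
  meta.score <- meta.score (float64 -> float64, writer required)
  meta.blob <- meta.blob (bytes -> bytes, writer required)
  meta.id <- meta.id (int32 -> int32, writer required)
  meta.locale <- meta.locale (string -> string, writer optional)
  R3 fires at owner
  forward on Session therefore BREAKING (1)

backward: BREAKING [(avatar, R1), (owner, R3)]; forward: BREAKING [(owner, R3)]


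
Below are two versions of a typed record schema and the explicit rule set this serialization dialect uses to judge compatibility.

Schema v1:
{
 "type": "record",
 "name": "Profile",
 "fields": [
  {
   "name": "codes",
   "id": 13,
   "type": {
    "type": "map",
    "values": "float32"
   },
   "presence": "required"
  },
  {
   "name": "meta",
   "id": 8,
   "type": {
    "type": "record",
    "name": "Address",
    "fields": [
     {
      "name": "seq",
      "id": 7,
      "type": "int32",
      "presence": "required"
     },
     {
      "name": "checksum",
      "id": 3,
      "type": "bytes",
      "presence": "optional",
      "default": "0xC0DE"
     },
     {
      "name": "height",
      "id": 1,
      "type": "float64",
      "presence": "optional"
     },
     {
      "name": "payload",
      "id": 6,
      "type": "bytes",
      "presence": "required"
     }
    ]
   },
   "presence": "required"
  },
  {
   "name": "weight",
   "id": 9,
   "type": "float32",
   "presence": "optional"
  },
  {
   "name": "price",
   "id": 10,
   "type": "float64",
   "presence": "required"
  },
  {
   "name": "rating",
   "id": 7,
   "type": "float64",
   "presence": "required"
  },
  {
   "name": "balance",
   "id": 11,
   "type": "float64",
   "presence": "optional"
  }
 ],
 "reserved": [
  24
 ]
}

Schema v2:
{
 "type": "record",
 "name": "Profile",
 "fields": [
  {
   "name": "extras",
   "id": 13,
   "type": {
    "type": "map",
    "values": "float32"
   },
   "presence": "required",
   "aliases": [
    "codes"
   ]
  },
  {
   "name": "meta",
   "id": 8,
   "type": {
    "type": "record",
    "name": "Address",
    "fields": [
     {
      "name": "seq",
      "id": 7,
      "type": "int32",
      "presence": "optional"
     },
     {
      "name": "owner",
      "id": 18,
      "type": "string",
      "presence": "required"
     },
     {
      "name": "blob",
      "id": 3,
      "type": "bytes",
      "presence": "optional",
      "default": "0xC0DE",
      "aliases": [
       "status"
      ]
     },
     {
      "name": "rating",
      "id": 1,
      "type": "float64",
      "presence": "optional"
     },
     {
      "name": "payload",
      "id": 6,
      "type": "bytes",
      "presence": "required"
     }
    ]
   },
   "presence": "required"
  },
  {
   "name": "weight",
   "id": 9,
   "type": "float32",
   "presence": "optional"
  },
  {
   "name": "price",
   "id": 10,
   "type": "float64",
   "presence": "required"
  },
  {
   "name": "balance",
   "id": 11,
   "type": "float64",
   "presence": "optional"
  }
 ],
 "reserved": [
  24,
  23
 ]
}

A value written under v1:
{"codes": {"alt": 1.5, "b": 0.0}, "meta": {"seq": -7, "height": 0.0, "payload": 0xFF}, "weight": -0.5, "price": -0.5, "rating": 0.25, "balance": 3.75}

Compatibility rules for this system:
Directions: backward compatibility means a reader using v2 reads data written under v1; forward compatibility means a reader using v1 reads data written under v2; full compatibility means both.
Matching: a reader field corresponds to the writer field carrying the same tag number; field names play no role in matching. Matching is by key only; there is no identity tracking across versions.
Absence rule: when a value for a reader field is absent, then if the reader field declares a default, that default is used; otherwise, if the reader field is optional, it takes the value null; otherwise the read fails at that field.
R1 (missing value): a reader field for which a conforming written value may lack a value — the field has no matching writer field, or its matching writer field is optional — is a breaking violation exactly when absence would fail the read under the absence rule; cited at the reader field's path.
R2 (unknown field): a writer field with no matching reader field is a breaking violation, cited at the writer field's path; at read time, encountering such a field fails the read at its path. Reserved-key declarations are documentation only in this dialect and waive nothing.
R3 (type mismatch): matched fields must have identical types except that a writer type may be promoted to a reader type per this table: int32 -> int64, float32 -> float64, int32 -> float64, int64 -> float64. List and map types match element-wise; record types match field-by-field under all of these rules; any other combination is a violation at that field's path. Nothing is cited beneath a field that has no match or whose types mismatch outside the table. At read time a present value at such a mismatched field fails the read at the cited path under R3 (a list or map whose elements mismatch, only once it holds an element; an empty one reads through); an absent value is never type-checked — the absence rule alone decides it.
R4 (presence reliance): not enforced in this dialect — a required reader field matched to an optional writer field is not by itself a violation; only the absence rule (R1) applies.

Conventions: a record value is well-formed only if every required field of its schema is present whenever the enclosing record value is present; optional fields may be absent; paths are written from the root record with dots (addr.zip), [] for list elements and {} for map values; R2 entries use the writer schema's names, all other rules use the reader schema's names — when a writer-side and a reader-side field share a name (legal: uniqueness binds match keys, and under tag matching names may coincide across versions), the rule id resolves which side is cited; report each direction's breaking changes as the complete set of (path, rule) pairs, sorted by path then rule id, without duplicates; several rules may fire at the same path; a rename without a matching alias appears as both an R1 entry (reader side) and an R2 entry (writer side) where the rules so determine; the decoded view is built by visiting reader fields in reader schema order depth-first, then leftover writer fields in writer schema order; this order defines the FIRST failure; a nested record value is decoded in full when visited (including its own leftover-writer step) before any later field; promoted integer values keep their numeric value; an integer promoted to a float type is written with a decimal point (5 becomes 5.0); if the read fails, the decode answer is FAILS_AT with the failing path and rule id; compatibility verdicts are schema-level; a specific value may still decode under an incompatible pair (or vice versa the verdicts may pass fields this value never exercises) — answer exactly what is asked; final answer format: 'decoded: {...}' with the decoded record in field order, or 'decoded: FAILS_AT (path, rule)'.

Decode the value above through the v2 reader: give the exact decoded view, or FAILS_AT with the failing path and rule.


decoded: FAILS_AT (meta.owner, R1)

each type pair in Profile: writer, then reader
migrating the Profile value to v2:
  extras := {"alt": 1.5, "b": 0.0} (from writer codes)
  meta.seq := -7
  read fails at meta.owner under R1 (no fill)
  => FAILS_AT (meta.owner, R1)
ruling out the remaining Profile differences:
  renamed field checksum to blob in record Address -> no rule fires on it and the decoded Profile view is identical with or without it
  removed field rating from record Profile -> schema-level compatibility only; this Profile value's decode is unchanged
  renamed field codes to extras in record Profile (alias codes declared on the renamed field) -> no rule fires on it and the decoded Profile view is identical with or without it
  renamed field height to rating in record Address -> no rule fires on it and the decoded Profile view is identical with or without it
  field seq in record Address: required changed to optional -> schema-level compatibility only; this Profile value's decode is unchanged


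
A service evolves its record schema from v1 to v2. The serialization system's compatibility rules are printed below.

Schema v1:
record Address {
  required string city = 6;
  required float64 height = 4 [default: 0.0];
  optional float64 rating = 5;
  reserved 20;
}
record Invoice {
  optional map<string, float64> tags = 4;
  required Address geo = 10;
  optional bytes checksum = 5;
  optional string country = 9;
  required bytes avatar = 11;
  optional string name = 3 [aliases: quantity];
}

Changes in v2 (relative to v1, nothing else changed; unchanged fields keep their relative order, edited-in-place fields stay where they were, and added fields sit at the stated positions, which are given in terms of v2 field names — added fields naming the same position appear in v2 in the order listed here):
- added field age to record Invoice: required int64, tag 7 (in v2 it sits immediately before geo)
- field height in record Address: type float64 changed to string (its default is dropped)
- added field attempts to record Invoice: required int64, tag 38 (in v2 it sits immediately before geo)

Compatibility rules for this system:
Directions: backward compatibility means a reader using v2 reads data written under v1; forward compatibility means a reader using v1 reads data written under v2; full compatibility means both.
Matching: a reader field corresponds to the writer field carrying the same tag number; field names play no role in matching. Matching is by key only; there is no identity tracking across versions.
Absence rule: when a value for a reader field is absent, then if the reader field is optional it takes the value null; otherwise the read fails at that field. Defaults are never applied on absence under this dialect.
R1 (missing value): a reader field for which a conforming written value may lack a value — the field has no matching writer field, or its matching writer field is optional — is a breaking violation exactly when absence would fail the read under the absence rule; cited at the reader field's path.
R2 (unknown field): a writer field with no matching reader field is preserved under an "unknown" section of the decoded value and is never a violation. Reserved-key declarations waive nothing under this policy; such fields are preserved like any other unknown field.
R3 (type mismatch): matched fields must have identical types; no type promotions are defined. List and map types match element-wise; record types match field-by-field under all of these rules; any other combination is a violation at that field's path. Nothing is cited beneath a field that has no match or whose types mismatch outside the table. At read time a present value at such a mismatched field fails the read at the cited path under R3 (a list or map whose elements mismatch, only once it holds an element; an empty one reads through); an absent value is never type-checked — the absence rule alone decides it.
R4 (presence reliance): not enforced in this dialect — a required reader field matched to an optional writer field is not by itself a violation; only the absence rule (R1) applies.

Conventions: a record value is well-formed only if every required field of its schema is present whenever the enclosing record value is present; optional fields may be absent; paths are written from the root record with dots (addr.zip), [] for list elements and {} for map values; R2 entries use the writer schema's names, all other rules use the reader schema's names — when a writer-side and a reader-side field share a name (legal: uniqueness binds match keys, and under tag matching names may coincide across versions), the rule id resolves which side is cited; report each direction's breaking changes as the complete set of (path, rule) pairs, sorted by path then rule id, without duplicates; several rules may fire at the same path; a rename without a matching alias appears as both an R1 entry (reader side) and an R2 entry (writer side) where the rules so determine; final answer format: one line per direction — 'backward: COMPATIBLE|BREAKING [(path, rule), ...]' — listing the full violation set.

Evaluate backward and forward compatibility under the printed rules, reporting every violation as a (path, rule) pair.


backward: BREAKING [(age, R1), (attempts, R1), (geo.height, R3)]; forward: BREAKING [(geo.height, R3)]

the writer's type comes first in each Invoice pair
backward for Invoice (reader v2, writer v1):
  tags <- tags (map<string, float64> -> map<string, float64>, writer optional)
  age: no writer-side match
  attempts: no writer-side match
  geo <- geo (Address -> Address, writer required)
  checksum <- checksum (bytes -> bytes, writer optional)
  country <- country (string -> string, writer optional)
  avatar <- avatar (bytes -> bytes, writer required)
  name <- name (string -> string, writer optional)
  geo.city <- geo.city (string -> string, writer required)
  geo.height <- geo.height (float64 -> string, writer required)
  geo.rating <- geo.rating (float64 -> float64, writer optional)
  breaking: (age, R1)
  breaking: (attempts, R1)
  breaking: (geo.height, R3)
  => backward: BREAKING (3)
forward for Invoice (reader v1, writer v2):
  tags <- tags (map<string, float64> -> map<string, float64>, writer optional)
  geo <- geo (Address -> Address, writer required)
  checksum <- checksum (bytes -> bytes, writer optional)
  country <- country (string -> string, writer optional)
  avatar <- avatar (bytes -> bytes, writer required)
  name <- name (string -> string, writer optional)
  age (writer side), unknown to reader
  attempts (writer side), unknown to reader
  geo.city <- geo.city (string -> string, writer required)
  geo.height <- geo.height (string -> float64, writer required)
  geo.rating <- geo.rating (float64 -> float64, writer optional)
  breaking: (geo.height, R3)
  => forward: BREAKING (1)


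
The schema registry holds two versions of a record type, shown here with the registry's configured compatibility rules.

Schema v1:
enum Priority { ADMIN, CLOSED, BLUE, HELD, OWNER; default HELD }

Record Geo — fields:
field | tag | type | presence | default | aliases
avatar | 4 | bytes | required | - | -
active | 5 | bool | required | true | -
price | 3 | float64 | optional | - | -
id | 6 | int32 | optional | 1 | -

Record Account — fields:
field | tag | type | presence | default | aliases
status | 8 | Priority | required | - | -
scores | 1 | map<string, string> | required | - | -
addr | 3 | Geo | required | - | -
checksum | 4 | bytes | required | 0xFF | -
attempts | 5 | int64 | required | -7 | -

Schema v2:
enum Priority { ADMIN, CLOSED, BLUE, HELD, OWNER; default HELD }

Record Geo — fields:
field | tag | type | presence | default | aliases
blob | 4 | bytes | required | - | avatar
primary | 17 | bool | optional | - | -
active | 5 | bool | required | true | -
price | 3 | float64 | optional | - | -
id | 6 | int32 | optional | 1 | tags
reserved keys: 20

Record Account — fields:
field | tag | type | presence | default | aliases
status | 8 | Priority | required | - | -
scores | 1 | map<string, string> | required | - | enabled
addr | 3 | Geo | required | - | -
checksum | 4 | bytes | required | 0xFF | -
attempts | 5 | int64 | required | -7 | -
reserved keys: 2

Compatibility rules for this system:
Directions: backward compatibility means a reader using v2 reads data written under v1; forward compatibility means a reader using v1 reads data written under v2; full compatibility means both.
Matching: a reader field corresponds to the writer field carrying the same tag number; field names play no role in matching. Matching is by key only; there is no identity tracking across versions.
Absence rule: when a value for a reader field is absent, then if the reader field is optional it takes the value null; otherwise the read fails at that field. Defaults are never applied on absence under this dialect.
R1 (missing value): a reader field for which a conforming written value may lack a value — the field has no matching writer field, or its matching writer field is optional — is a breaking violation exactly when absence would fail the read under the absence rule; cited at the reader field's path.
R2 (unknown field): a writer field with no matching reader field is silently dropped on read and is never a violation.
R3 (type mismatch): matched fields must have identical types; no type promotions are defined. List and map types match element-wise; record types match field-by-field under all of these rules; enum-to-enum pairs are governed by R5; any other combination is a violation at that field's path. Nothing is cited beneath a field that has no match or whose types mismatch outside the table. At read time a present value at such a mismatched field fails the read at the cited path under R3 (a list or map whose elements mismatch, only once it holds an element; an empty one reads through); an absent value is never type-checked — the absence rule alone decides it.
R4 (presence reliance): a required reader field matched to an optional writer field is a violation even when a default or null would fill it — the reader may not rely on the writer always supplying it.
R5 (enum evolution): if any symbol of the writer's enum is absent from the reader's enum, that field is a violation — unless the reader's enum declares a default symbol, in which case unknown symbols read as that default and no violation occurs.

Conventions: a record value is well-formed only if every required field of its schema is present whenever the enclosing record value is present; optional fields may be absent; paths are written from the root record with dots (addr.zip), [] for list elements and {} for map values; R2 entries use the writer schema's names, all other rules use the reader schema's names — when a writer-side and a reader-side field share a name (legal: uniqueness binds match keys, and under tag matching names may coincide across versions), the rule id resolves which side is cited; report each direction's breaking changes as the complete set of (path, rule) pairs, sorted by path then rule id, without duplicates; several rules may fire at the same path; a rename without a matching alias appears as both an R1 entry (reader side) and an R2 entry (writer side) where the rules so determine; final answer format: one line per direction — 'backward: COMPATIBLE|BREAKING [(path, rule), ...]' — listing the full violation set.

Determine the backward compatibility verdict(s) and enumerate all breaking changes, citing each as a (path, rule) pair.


the writer's type comes first in each Account pair
backward pass over Account, reader schema v2, writer schema v1:
  status <- status (Priority -> Priority, writer required)
  scores <- scores (map<string, string> -> map<string, string>, writer required)
  addr <- addr (Geo -> Geo, writer required)
  checksum <- checksum (bytes -> bytes, writer required)
  attempts <- attempts (int64 -> int64, writer required)
  addr.blob <- addr.avatar (bytes -> bytes, writer required)
  addr.primary has no writer counterpart
  addr.active <- addr.active (bool -> bool, writer required)
  addr.price <- addr.price (float64 -> float64, writer optional)
  addr.id <- addr.id (int32 -> int32, writer optional)
  nothing fires on Account: backward is COMPATIBLE
checking off the Account differences that do not matter here:
  renamed field avatar to blob in record Geo (alias avatar declared on the renamed field) -> inert for the asked Account verdict: nothing fires
  added field primary to record Geo: optional bool, tag 17 (in v2 it sits immediately before active) -> inert for the asked Account verdict: nothing fires

backward: COMPATIBLE []
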